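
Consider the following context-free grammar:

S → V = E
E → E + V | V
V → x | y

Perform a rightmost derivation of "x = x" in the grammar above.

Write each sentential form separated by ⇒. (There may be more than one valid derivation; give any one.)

S ⇒ V = E ⇒ V = V ⇒ V = x ⇒ x = x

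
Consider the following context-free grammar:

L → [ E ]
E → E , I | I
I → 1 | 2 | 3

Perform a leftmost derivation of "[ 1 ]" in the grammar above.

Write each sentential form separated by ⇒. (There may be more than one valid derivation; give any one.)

L ⇒ [ E ] ⇒ [ I ] ⇒ [ 1 ]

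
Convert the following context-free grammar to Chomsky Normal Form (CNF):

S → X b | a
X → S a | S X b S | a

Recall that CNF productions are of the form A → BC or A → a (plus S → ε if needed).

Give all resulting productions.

TB → b; S → a; TA → a; X → a; S → X TB; X → S TA; X → S X0; X0 → X X1; X1 → TB S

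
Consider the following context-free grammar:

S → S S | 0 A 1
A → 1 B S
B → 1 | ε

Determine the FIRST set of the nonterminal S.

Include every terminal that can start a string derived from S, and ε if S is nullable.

We compute FIRST(S) using the standard algorithm.
FIRST(A) = {1}
FIRST(B) = {1, ε}
FIRST(S) = {0}
Therefore, FIRST(S) = {0}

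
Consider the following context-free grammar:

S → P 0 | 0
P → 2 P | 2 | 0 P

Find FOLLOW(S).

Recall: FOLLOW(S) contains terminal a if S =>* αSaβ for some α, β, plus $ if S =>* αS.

We compute FOLLOW(S) using the standard algorithm.
FOLLOW(S) starts with {$}.
FIRST(P) = {0, 2}
FIRST(S) = {0, 2}
FOLLOW(P) = {0}
FOLLOW(S) = {$}
Therefore, FOLLOW(S) = {$}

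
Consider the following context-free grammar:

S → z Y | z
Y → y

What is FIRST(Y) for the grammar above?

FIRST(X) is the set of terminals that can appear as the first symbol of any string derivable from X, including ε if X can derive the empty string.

We compute FIRST(Y) using the standard algorithm.
FIRST(S) = {z}
FIRST(Y) = {y}
Therefore, FIRST(Y) = {y}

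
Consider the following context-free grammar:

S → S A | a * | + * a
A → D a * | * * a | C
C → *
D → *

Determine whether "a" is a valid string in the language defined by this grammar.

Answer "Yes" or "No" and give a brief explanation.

No - no valid derivation exists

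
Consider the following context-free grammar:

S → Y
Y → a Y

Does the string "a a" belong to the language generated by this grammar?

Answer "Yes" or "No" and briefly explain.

No - no valid derivation exists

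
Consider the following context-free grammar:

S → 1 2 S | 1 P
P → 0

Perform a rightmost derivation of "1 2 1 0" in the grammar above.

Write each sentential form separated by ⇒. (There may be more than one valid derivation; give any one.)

S ⇒ 1 2 S ⇒ 1 2 1 P ⇒ 1 2 1 0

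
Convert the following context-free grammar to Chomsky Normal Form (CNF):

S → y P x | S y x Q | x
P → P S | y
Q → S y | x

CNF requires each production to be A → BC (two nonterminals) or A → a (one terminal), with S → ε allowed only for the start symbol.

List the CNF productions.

TY → y; TX → x; S → x; P → y; Q → x; S → TY X0; X0 → P TX; S → S X1; X1 → TY X2; X2 → TX Q; P → P S; Q → S TY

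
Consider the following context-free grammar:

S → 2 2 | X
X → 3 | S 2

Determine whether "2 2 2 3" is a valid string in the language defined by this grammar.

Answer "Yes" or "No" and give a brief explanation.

No - no valid derivation exists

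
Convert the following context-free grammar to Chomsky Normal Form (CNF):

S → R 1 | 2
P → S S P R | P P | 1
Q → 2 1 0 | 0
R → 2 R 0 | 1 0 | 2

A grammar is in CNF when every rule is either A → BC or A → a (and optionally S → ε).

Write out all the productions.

T1 → 1; S → 2; P → 1; T2 → 2; T0 → 0; Q → 0; R → 2; S → R T1; P → S X0; X0 → S X1; X1 → P R; P → P P; Q → T2 X2; X2 → T1 T0; R → T2 X3; X3 → R T0; R → T1 T0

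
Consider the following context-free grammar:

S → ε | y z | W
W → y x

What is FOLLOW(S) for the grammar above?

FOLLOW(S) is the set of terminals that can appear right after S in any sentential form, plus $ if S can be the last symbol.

We compute FOLLOW(S) using the standard algorithm.
FOLLOW(S) starts with {$}.
FIRST(S) = {y, ε}
FIRST(W) = {y}
FOLLOW(S) = {$}
FOLLOW(W) = {$}
Therefore, FOLLOW(S) = {$}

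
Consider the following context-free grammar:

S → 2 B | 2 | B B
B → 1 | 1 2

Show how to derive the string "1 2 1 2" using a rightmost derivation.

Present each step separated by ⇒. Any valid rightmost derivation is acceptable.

S ⇒ B B ⇒ B 1 2 ⇒ 1 2 1 2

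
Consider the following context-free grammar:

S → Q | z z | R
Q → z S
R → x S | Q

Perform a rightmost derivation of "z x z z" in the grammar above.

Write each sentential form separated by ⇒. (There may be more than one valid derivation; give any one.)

S ⇒ Q ⇒ z S ⇒ z R ⇒ z x S ⇒ z x z z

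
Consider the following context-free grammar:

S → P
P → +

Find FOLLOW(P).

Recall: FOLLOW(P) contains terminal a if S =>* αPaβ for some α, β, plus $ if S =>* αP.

We compute FOLLOW(P) using the standard algorithm.
FOLLOW(S) starts with {$}.
FIRST(P) = {+}
FIRST(S) = {+}
FOLLOW(P) = {$}
FOLLOW(S) = {$}
Therefore, FOLLOW(P) = {$}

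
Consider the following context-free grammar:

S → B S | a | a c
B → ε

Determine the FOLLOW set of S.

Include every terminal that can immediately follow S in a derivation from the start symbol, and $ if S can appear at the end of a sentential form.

We compute FOLLOW(S) using the standard algorithm.
FOLLOW(S) starts with {$}.
FIRST(B) = {ε}
FIRST(S) = {a}
FOLLOW(B) = {a}
FOLLOW(S) = {$}
Therefore, FOLLOW(S) = {$}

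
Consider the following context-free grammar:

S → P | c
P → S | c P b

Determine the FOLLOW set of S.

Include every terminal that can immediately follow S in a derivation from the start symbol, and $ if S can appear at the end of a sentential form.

We compute FOLLOW(S) using the standard algorithm.
FOLLOW(S) starts with {$}.
FIRST(P) = {c}
FIRST(S) = {c}
FOLLOW(P) = {$, b}
FOLLOW(S) = {$, b}
Therefore, FOLLOW(S) = {$, b}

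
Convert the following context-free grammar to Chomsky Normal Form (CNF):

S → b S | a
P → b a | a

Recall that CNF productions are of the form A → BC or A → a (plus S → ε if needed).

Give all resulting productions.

TB → b; S → a; TA → a; P → a; S → TB S; P → TB TA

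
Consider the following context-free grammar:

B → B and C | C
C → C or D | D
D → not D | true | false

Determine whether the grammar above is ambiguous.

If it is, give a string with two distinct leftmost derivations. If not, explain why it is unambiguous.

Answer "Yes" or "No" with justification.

No - the grammar is unambiguous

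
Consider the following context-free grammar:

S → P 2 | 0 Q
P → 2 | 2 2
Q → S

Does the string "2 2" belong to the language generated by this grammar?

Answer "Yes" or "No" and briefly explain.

Yes - a valid derivation exists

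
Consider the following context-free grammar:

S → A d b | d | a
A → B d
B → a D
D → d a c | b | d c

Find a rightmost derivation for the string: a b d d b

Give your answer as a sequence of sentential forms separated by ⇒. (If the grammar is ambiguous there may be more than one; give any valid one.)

S ⇒ A d b ⇒ B d d b ⇒ a D d d b ⇒ a b d d b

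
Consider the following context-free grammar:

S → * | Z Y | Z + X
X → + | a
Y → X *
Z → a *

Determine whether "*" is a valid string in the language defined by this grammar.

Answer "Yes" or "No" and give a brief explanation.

Yes - a valid derivation exists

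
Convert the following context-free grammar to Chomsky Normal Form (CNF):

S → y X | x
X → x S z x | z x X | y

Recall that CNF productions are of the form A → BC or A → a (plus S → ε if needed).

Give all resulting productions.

TY → y; S → x; TX → x; TZ → z; X → y; S → TY X; X → TX X0; X0 → S X1; X1 → TZ TX; X → TZ X2; X2 → TX X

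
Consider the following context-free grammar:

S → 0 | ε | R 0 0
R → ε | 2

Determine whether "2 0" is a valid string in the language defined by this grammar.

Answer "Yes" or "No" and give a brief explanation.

No - no valid derivation exists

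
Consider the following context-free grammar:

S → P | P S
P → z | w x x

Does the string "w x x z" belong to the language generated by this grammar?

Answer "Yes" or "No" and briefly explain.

Yes - a valid derivation exists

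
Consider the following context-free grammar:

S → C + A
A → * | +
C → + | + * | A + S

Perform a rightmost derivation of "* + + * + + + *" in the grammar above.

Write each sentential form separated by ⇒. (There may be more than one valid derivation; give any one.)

S ⇒ C + A ⇒ C + * ⇒ A + S + * ⇒ A + C + A + * ⇒ A + C + + + * ⇒ A + + * + + + * ⇒ * + + * + + + *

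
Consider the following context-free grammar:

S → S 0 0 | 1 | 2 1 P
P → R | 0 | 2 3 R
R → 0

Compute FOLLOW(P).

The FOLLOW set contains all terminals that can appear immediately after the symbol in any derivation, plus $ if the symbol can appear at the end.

We compute FOLLOW(P) using the standard algorithm.
FOLLOW(S) starts with {$}.
FIRST(P) = {0, 2}
FIRST(R) = {0}
FIRST(S) = {1, 2}
FOLLOW(P) = {$, 0}
FOLLOW(R) = {$, 0}
FOLLOW(S) = {$, 0}
Therefore, FOLLOW(P) = {$, 0}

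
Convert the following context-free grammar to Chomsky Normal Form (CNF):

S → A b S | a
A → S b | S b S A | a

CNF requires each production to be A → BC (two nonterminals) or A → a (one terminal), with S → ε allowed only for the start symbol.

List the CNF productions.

TB → b; S → a; A → a; S → A X0; X0 → TB S; A → S TB; A → S X1; X1 → TB X2; X2 → S A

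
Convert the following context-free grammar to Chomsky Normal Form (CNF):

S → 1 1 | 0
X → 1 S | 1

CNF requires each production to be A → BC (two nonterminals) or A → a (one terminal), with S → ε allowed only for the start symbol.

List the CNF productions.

T1 → 1; S → 0; X → 1; S → T1 T1; X → T1 S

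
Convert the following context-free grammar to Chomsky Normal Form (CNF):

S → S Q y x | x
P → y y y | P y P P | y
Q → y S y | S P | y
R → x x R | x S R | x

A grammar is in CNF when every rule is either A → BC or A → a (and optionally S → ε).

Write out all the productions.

TY → y; TX → x; S → x; P → y; Q → y; R → x; S → S X0; X0 → Q X1; X1 → TY TX; P → TY X2; X2 → TY TY; P → P X3; X3 → TY X4; X4 → P P; Q → TY X5; X5 → S TY; Q → S P; R → TX X6; X6 → TX R; R → TX X7; X7 → S R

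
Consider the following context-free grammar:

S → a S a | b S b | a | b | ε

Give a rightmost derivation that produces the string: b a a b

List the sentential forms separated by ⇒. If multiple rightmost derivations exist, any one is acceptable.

S ⇒ b S b ⇒ b a S a b ⇒ b a a b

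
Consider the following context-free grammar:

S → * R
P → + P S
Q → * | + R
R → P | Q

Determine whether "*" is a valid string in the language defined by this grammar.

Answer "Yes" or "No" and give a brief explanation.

No - no valid derivation exists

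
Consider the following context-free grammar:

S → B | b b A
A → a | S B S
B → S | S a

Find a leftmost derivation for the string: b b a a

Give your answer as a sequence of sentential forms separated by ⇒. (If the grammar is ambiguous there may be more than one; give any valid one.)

S ⇒ B ⇒ S a ⇒ b b A a ⇒ b b a a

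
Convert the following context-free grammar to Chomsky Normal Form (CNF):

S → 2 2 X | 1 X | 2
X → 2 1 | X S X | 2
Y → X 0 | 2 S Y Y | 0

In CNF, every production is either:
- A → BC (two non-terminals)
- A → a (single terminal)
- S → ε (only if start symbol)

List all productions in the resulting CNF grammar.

T2 → 2; T1 → 1; S → 2; X → 2; T0 → 0; Y → 0; S → T2 X0; X0 → T2 X; S → T1 X; X → T2 T1; X → X X1; X1 → S X; Y → X T0; Y → T2 X2; X2 → S X3; X3 → Y Y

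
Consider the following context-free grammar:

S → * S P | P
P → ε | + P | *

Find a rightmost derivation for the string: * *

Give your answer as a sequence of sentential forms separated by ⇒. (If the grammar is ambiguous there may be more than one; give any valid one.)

S ⇒ * S P ⇒ * S ⇒ * P ⇒ * *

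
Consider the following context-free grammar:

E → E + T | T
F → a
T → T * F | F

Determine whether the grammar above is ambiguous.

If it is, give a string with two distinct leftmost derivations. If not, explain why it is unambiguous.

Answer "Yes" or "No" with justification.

No - the grammar is unambiguous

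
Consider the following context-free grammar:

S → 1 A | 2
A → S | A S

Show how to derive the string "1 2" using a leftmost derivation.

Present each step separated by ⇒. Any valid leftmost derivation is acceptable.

S ⇒ 1 A ⇒ 1 S ⇒ 1 2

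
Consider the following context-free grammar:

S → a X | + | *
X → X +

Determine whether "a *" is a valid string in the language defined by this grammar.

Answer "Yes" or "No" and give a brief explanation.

No - no valid derivation exists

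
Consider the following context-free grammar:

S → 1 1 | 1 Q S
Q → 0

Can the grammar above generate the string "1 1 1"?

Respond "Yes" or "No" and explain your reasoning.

No - no valid derivation exists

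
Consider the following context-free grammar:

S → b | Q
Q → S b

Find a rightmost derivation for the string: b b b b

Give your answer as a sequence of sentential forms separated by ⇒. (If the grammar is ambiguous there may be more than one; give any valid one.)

S ⇒ Q ⇒ S b ⇒ Q b ⇒ S b b ⇒ Q b b ⇒ S b b b ⇒ b b b b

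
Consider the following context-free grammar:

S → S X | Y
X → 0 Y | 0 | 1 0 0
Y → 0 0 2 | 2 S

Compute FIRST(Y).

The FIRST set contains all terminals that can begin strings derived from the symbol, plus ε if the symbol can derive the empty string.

We compute FIRST(Y) using the standard algorithm.
FIRST(S) = {0, 2}
FIRST(X) = {0, 1}
FIRST(Y) = {0, 2}
Therefore, FIRST(Y) = {0, 2}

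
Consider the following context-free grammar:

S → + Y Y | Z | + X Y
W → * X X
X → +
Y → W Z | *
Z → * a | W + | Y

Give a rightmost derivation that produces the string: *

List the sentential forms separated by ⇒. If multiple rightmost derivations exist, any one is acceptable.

S ⇒ Z ⇒ Y ⇒ *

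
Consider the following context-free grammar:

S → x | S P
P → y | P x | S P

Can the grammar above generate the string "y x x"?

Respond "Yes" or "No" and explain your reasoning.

No - no valid derivation exists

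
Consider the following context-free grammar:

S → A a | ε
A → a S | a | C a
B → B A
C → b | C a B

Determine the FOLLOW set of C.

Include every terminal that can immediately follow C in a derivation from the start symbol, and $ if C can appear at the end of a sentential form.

We compute FOLLOW(C) using the standard algorithm.
FOLLOW(S) starts with {$}.
FIRST(A) = {a, b}
FIRST(B) = {}
FIRST(C) = {b}
FIRST(S) = {a, b, ε}
FOLLOW(A) = {a, b}
FOLLOW(B) = {a, b}
FOLLOW(C) = {a}
FOLLOW(S) = {$, a, b}
Therefore, FOLLOW(C) = {a}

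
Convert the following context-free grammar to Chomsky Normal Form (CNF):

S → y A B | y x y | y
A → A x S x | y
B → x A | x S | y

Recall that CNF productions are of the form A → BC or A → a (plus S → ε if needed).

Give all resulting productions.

TY → y; TX → x; S → y; A → y; B → y; S → TY X0; X0 → A B; S → TY X1; X1 → TX TY; A → A X2; X2 → TX X3; X3 → S TX; B → TX A; B → TX S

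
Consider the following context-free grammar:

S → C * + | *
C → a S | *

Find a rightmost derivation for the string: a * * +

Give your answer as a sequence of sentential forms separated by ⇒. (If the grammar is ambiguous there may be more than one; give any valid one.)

S ⇒ C * + ⇒ a S * + ⇒ a * * +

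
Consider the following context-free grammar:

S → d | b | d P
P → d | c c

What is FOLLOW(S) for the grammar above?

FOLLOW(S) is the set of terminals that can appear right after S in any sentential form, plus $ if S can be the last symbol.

We compute FOLLOW(S) using the standard algorithm.
FOLLOW(S) starts with {$}.
FIRST(P) = {c, d}
FIRST(S) = {b, d}
FOLLOW(P) = {$}
FOLLOW(S) = {$}
Therefore, FOLLOW(S) = {$}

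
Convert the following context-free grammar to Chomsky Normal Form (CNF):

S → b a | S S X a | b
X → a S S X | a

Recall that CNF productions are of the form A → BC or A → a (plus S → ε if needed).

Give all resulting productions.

TB → b; TA → a; S → b; X → a; S → TB TA; S → S X0; X0 → S X1; X1 → X TA; X → TA X2; X2 → S X3; X3 → S X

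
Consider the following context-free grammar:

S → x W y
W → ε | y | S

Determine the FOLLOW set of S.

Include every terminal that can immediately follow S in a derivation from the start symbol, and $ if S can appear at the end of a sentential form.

We compute FOLLOW(S) using the standard algorithm.
FOLLOW(S) starts with {$}.
FIRST(S) = {x}
FIRST(W) = {x, y, ε}
FOLLOW(S) = {$, y}
FOLLOW(W) = {y}
Therefore, FOLLOW(S) = {$, y}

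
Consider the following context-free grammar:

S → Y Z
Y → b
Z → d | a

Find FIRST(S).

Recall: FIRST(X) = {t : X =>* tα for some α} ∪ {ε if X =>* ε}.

We compute FIRST(S) using the standard algorithm.
FIRST(S) = {b}
FIRST(Y) = {b}
FIRST(Z) = {a, d}
Therefore, FIRST(S) = {b}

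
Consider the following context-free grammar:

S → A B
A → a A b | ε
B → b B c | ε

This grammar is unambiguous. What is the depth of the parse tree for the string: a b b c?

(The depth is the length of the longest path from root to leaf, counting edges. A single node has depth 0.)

3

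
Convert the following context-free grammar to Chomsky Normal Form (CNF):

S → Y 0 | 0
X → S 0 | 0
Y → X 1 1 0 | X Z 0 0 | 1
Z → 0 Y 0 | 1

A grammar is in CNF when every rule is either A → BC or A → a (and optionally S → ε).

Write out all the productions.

T0 → 0; S → 0; X → 0; T1 → 1; Y → 1; Z → 1; S → Y T0; X → S T0; Y → X X0; X0 → T1 X1; X1 → T1 T0; Y → X X2; X2 → Z X3; X3 → T0 T0; Z → T0 X4; X4 → Y T0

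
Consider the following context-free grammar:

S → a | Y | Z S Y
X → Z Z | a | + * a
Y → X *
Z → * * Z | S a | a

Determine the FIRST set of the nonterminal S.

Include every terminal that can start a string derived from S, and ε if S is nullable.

We compute FIRST(S) using the standard algorithm.
FIRST(S) = {*, +, a}
FIRST(X) = {*, +, a}
FIRST(Y) = {*, +, a}
FIRST(Z) = {*, +, a}
Therefore, FIRST(S) = {*, +, a}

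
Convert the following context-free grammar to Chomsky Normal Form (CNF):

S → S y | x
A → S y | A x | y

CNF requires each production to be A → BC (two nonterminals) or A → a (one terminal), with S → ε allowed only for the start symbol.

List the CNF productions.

TY → y; S → x; TX → x; A → y; S → S TY; A → S TY; A → A TX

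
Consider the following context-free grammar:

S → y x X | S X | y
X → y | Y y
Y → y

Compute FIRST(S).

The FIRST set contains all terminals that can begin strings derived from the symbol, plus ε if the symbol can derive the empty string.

We compute FIRST(S) using the standard algorithm.
FIRST(S) = {y}
FIRST(X) = {y}
FIRST(Y) = {y}
Therefore, FIRST(S) = {y}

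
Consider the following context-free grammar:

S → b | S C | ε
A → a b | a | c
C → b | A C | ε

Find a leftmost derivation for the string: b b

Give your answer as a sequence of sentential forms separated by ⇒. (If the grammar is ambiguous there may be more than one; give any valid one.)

S ⇒ S C ⇒ b C ⇒ b b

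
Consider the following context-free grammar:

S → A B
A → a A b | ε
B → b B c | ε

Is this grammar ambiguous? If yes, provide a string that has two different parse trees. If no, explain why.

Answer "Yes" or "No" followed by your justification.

No - the grammar is unambiguous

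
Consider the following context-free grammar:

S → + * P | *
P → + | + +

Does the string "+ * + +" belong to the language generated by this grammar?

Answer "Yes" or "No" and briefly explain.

Yes - a valid derivation exists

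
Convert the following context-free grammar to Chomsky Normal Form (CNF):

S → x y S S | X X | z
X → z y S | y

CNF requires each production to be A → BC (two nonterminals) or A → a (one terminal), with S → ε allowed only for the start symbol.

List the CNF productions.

TX → x; TY → y; S → z; TZ → z; X → y; S → TX X0; X0 → TY X1; X1 → S S; S → X X; X → TZ X2; X2 → TY S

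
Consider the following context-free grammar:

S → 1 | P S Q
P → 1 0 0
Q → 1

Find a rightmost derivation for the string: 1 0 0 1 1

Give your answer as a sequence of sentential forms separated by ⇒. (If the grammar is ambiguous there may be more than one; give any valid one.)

S ⇒ P S Q ⇒ P S 1 ⇒ P 1 1 ⇒ 1 0 0 1 1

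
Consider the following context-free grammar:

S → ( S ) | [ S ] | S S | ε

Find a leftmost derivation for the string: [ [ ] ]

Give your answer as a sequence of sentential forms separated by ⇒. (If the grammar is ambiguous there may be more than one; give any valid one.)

S ⇒ [ S ] ⇒ [ [ S ] ] ⇒ [ [ ] ]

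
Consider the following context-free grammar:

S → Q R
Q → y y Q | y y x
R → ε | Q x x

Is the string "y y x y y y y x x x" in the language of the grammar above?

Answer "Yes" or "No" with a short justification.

Yes - a valid derivation exists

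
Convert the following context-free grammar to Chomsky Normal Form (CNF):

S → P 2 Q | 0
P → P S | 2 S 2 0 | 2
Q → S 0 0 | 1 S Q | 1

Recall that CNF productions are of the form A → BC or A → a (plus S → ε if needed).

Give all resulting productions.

T2 → 2; S → 0; T0 → 0; P → 2; T1 → 1; Q → 1; S → P X0; X0 → T2 Q; P → P S; P → T2 X1; X1 → S X2; X2 → T2 T0; Q → S X3; X3 → T0 T0; Q → T1 X4; X4 → S Q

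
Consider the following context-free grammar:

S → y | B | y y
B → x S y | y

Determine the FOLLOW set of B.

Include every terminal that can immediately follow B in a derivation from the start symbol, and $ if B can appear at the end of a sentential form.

We compute FOLLOW(B) using the standard algorithm.
FOLLOW(S) starts with {$}.
FIRST(B) = {x, y}
FIRST(S) = {x, y}
FOLLOW(B) = {$, y}
FOLLOW(S) = {$, y}
Therefore, FOLLOW(B) = {$, y}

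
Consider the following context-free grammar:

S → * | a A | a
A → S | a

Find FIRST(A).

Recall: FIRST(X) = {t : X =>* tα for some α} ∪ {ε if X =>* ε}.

We compute FIRST(A) using the standard algorithm.
FIRST(A) = {*, a}
FIRST(S) = {*, a}
Therefore, FIRST(A) = {*, a}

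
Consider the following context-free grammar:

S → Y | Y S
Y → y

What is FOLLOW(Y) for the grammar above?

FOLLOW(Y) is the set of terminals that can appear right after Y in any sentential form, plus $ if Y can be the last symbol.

We compute FOLLOW(Y) using the standard algorithm.
FOLLOW(S) starts with {$}.
FIRST(S) = {y}
FIRST(Y) = {y}
FOLLOW(S) = {$}
FOLLOW(Y) = {$, y}
Therefore, FOLLOW(Y) = {$, y}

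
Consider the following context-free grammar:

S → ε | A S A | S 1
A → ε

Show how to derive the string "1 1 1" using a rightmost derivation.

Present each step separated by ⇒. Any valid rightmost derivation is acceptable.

S ⇒ S 1 ⇒ S 1 1 ⇒ S 1 1 1 ⇒ 1 1 1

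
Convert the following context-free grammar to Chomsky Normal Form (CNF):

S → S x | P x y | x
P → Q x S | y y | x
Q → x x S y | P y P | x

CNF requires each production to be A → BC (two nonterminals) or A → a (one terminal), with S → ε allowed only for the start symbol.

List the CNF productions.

TX → x; TY → y; S → x; P → x; Q → x; S → S TX; S → P X0; X0 → TX TY; P → Q X1; X1 → TX S; P → TY TY; Q → TX X2; X2 → TX X3; X3 → S TY; Q → P X4; X4 → TY P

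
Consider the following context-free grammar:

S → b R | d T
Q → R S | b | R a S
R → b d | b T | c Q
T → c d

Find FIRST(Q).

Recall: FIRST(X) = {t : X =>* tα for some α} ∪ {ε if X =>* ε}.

We compute FIRST(Q) using the standard algorithm.
FIRST(Q) = {b, c}
FIRST(R) = {b, c}
FIRST(S) = {b, d}
FIRST(T) = {c}
Therefore, FIRST(Q) = {b, c}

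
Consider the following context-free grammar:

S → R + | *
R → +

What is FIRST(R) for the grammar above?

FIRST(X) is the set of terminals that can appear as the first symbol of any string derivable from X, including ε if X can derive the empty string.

We compute FIRST(R) using the standard algorithm.
FIRST(R) = {+}
FIRST(S) = {*, +}
Therefore, FIRST(R) = {+}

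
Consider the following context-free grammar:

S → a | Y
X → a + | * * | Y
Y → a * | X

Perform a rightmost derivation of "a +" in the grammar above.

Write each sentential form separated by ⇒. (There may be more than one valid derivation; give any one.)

S ⇒ Y ⇒ X ⇒ a +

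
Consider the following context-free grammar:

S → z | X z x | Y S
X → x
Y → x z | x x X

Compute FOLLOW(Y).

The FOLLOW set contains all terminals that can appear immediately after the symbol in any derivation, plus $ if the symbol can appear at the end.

We compute FOLLOW(Y) using the standard algorithm.
FOLLOW(S) starts with {$}.
FIRST(S) = {x, z}
FIRST(X) = {x}
FIRST(Y) = {x}
FOLLOW(S) = {$}
FOLLOW(X) = {x, z}
FOLLOW(Y) = {x, z}
Therefore, FOLLOW(Y) = {x, z}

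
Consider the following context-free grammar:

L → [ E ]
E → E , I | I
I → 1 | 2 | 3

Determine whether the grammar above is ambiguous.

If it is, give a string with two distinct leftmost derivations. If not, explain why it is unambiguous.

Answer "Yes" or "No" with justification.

No - the grammar is unambiguous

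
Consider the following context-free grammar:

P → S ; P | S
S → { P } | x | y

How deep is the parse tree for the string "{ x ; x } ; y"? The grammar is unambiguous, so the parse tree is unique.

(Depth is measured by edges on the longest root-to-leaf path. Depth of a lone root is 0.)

5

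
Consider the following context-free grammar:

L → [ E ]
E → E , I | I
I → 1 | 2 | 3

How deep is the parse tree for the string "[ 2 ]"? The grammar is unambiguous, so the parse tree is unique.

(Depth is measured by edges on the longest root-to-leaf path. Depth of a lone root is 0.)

3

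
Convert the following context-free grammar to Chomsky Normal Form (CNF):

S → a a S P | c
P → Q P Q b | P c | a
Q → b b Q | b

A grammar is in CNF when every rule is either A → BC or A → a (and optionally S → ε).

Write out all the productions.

TA → a; S → c; TB → b; TC → c; P → a; Q → b; S → TA X0; X0 → TA X1; X1 → S P; P → Q X2; X2 → P X3; X3 → Q TB; P → P TC; Q → TB X4; X4 → TB Q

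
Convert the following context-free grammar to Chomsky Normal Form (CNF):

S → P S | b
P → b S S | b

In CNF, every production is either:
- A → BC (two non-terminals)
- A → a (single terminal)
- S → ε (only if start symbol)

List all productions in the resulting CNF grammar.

S → b; TB → b; P → b; S → P S; P → TB X0; X0 → S S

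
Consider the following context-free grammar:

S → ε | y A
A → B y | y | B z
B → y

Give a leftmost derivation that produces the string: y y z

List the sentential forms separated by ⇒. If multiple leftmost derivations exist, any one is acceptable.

S ⇒ y A ⇒ y B z ⇒ y y z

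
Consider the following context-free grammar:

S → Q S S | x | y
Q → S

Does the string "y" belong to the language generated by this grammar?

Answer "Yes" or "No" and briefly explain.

Yes - a valid derivation exists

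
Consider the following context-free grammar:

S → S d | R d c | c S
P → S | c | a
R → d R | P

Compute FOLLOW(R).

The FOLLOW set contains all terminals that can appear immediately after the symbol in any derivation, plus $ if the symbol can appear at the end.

We compute FOLLOW(R) using the standard algorithm.
FOLLOW(S) starts with {$}.
FIRST(P) = {a, c, d}
FIRST(R) = {a, c, d}
FIRST(S) = {a, c, d}
FOLLOW(P) = {d}
FOLLOW(R) = {d}
FOLLOW(S) = {$, d}
Therefore, FOLLOW(R) = {d}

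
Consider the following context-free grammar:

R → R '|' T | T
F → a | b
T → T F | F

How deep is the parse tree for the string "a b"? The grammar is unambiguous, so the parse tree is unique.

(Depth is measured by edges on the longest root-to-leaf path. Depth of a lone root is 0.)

4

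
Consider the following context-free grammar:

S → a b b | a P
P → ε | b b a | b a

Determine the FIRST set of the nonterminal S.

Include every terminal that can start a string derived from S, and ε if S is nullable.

We compute FIRST(S) using the standard algorithm.
FIRST(P) = {b, ε}
FIRST(S) = {a}
Therefore, FIRST(S) = {a}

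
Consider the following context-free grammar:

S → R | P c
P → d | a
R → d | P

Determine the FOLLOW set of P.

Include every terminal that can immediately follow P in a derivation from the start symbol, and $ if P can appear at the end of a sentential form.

We compute FOLLOW(P) using the standard algorithm.
FOLLOW(S) starts with {$}.
FIRST(P) = {a, d}
FIRST(R) = {a, d}
FIRST(S) = {a, d}
FOLLOW(P) = {$, c}
FOLLOW(R) = {$}
FOLLOW(S) = {$}
Therefore, FOLLOW(P) = {$, c}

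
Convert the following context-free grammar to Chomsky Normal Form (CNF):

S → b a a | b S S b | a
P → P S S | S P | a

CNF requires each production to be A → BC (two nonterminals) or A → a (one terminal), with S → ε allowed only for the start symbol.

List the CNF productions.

TB → b; TA → a; S → a; P → a; S → TB X0; X0 → TA TA; S → TB X1; X1 → S X2; X2 → S TB; P → P X3; X3 → S S; P → S P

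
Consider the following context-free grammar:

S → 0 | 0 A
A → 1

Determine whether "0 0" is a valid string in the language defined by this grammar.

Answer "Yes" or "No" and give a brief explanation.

No - no valid derivation exists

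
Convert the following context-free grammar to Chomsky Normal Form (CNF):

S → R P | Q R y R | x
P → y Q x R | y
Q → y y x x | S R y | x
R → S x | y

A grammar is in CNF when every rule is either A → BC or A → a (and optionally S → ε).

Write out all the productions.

TY → y; S → x; TX → x; P → y; Q → x; R → y; S → R P; S → Q X0; X0 → R X1; X1 → TY R; P → TY X2; X2 → Q X3; X3 → TX R; Q → TY X4; X4 → TY X5; X5 → TX TX; Q → S X6; X6 → R TY; R → S TX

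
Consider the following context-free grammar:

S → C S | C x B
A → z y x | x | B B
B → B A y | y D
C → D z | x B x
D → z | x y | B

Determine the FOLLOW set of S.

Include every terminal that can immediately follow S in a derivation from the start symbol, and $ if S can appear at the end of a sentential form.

We compute FOLLOW(S) using the standard algorithm.
FOLLOW(S) starts with {$}.
FIRST(A) = {x, y, z}
FIRST(B) = {y}
FIRST(C) = {x, y, z}
FIRST(D) = {x, y, z}
FIRST(S) = {x, y, z}
FOLLOW(A) = {y}
FOLLOW(B) = {$, x, y, z}
FOLLOW(C) = {x, y, z}
FOLLOW(D) = {$, x, y, z}
FOLLOW(S) = {$}
Therefore, FOLLOW(S) = {$}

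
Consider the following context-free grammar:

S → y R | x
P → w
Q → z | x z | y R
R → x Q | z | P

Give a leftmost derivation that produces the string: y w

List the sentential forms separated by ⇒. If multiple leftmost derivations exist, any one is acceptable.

S ⇒ y R ⇒ y P ⇒ y w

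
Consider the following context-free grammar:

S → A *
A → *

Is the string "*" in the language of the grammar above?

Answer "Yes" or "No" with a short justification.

No - no valid derivation exists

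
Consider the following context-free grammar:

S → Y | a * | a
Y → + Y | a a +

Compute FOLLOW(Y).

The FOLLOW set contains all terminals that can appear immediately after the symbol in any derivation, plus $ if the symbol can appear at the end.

We compute FOLLOW(Y) using the standard algorithm.
FOLLOW(S) starts with {$}.
FIRST(S) = {+, a}
FIRST(Y) = {+, a}
FOLLOW(S) = {$}
FOLLOW(Y) = {$}
Therefore, FOLLOW(Y) = {$}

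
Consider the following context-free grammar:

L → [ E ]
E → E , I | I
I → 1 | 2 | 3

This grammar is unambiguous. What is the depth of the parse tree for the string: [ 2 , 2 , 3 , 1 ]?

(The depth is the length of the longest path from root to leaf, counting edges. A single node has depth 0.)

6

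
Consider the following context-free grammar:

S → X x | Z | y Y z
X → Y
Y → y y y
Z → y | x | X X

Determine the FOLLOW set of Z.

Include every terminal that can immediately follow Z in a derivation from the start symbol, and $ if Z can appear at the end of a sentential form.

We compute FOLLOW(Z) using the standard algorithm.
FOLLOW(S) starts with {$}.
FIRST(S) = {x, y}
FIRST(X) = {y}
FIRST(Y) = {y}
FIRST(Z) = {x, y}
FOLLOW(S) = {$}
FOLLOW(X) = {$, x, y}
FOLLOW(Y) = {$, x, y, z}
FOLLOW(Z) = {$}
Therefore, FOLLOW(Z) = {$}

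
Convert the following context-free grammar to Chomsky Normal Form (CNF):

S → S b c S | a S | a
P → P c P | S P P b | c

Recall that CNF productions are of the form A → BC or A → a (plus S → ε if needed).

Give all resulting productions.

TB → b; TC → c; TA → a; S → a; P → c; S → S X0; X0 → TB X1; X1 → TC S; S → TA S; P → P X2; X2 → TC P; P → S X3; X3 → P X4; X4 → P TB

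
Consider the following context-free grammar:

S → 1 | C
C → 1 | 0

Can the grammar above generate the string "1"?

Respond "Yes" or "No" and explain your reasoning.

Yes - a valid derivation exists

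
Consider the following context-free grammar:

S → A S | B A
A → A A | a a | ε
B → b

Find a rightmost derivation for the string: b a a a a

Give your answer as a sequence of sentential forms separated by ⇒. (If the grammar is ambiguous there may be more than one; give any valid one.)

S ⇒ B A ⇒ B A A ⇒ B A a a ⇒ B a a a a ⇒ b a a a a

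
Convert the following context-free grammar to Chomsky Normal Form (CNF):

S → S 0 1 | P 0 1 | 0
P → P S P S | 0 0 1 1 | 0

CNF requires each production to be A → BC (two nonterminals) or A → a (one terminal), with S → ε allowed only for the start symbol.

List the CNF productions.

T0 → 0; T1 → 1; S → 0; P → 0; S → S X0; X0 → T0 T1; S → P X1; X1 → T0 T1; P → P X2; X2 → S X3; X3 → P S; P → T0 X4; X4 → T0 X5; X5 → T1 T1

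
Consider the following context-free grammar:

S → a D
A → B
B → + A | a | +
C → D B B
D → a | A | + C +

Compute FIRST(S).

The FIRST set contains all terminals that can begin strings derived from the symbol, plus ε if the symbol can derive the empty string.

We compute FIRST(S) using the standard algorithm.
FIRST(A) = {+, a}
FIRST(B) = {+, a}
FIRST(C) = {+, a}
FIRST(D) = {+, a}
FIRST(S) = {a}
Therefore, FIRST(S) = {a}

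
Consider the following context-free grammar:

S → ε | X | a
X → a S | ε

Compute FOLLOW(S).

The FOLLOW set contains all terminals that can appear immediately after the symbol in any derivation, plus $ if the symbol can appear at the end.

We compute FOLLOW(S) using the standard algorithm.
FOLLOW(S) starts with {$}.
FIRST(S) = {a, ε}
FIRST(X) = {a, ε}
FOLLOW(S) = {$}
FOLLOW(X) = {$}
Therefore, FOLLOW(S) = {$}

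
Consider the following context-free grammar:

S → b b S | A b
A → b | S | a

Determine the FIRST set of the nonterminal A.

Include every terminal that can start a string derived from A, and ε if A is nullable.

We compute FIRST(A) using the standard algorithm.
FIRST(A) = {a, b}
FIRST(S) = {a, b}
Therefore, FIRST(A) = {a, b}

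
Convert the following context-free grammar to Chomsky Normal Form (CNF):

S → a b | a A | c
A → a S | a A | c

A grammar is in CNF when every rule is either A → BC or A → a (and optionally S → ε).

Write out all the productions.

TA → a; TB → b; S → c; A → c; S → TA TB; S → TA A; A → TA S; A → TA A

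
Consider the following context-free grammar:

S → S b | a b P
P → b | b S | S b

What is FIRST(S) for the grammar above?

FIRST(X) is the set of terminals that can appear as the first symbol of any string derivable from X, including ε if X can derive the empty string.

We compute FIRST(S) using the standard algorithm.
FIRST(P) = {a, b}
FIRST(S) = {a}
Therefore, FIRST(S) = {a}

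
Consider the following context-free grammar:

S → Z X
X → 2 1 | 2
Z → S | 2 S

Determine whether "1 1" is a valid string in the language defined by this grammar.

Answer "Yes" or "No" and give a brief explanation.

No - no valid derivation exists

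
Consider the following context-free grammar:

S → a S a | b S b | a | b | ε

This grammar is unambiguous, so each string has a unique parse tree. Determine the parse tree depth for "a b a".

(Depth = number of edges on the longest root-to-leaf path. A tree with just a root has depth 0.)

2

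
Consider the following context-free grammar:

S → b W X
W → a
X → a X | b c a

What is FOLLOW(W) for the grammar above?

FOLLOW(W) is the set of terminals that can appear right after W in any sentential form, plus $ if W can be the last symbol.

We compute FOLLOW(W) using the standard algorithm.
FOLLOW(S) starts with {$}.
FIRST(S) = {b}
FIRST(W) = {a}
FIRST(X) = {a, b}
FOLLOW(S) = {$}
FOLLOW(W) = {a, b}
FOLLOW(X) = {$}
Therefore, FOLLOW(W) = {a, b}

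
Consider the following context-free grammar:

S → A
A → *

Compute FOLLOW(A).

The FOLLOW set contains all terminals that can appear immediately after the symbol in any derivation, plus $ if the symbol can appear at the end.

We compute FOLLOW(A) using the standard algorithm.
FOLLOW(S) starts with {$}.
FIRST(A) = {*}
FIRST(S) = {*}
FOLLOW(A) = {$}
FOLLOW(S) = {$}
Therefore, FOLLOW(A) = {$}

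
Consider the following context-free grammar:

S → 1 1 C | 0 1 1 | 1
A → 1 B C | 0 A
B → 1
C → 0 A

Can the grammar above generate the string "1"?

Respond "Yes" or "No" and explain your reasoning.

Yes - a valid derivation exists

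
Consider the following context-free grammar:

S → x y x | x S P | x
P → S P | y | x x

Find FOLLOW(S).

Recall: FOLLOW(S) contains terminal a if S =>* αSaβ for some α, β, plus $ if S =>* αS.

We compute FOLLOW(S) using the standard algorithm.
FOLLOW(S) starts with {$}.
FIRST(P) = {x, y}
FIRST(S) = {x}
FOLLOW(P) = {$, x, y}
FOLLOW(S) = {$, x, y}
Therefore, FOLLOW(S) = {$, x, y}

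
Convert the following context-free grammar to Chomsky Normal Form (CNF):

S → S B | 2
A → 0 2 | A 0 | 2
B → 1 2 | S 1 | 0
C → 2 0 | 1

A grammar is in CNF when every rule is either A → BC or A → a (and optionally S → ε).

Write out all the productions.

S → 2; T0 → 0; T2 → 2; A → 2; T1 → 1; B → 0; C → 1; S → S B; A → T0 T2; A → A T0; B → T1 T2; B → S T1; C → T2 T0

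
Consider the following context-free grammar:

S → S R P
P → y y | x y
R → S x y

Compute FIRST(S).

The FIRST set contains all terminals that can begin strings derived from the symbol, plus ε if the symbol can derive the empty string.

We compute FIRST(S) using the standard algorithm.
FIRST(P) = {x, y}
FIRST(R) = {}
FIRST(S) = {}
Therefore, FIRST(S) = {}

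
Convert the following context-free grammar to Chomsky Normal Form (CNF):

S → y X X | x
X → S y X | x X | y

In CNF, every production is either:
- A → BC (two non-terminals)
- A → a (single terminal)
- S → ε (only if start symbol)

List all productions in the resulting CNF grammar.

TY → y; S → x; TX → x; X → y; S → TY X0; X0 → X X; X → S X1; X1 → TY X; X → TX X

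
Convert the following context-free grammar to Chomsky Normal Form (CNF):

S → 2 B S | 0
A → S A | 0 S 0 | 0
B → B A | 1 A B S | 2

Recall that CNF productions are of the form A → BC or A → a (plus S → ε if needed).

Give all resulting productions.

T2 → 2; S → 0; T0 → 0; A → 0; T1 → 1; B → 2; S → T2 X0; X0 → B S; A → S A; A → T0 X1; X1 → S T0; B → B A; B → T1 X2; X2 → A X3; X3 → B S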